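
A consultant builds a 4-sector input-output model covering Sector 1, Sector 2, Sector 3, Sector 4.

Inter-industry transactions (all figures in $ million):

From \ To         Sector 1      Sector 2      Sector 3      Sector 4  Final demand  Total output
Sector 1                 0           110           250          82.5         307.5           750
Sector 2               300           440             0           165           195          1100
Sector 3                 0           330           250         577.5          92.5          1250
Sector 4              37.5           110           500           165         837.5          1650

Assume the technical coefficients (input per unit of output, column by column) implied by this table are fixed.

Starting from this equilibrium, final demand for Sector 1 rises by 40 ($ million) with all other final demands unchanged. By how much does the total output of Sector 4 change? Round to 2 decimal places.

Δx_4 = 15.27

Technical coefficients a_ij = z_ij / X_j:
  a_11 = 0/750 = 0.00, a_21 = 300/750 = 0.40, a_31 = 0/750 = 0.00, a_41 = 37.5/750 = 0.05
  a_12 = 110/1100 = 0.10, a_22 = 440/1100 = 0.40, a_32 = 330/1100 = 0.30, a_42 = 110/1100 = 0.10
  a_13 = 250/1250 = 0.20, a_23 = 0/1250 = 0.00, a_33 = 250/1250 = 0.20, a_43 = 500/1250 = 0.40
  a_14 = 82.5/1650 = 0.05, a_24 = 165/1650 = 0.10, a_34 = 577.5/1650 = 0.35, a_44 = 165/1650 = 0.10
I − A =
  [   1.00    -0.10    -0.20    -0.05]
  [  -0.40     0.60     0.00    -0.10]
  [   0.00    -0.30     0.80    -0.35]
  [  -0.05    -0.10    -0.40     0.90]
Compute the cofactors C_ij = (−1)^(i+j)·(3×3 minor ij) of I−A; the adjugate is their transpose:
adj(I−A) = Cᵀ =
  [ 0.3280   0.1290   0.1220   0.0800]
  [ 0.2360   0.5745   0.1210   0.1240]
  [ 0.1340   0.3060   0.4900   0.2320]
  [ 0.1040   0.2070   0.2380   0.4240]
det(I−A) = Σ_j (I−A)_1j·C_1j = (1.00)(0.3280) + (-0.10)(0.2360) + (-0.20)(0.1340) + (-0.05)(0.1040) = 0.2724
(I − A)⁻¹ = adj(I−A) / det(I−A) ≈
  [   1.2041     0.4736     0.4479     0.2937]
  [   0.8664     2.1090     0.4442     0.4552]
  [   0.4919     1.1233     1.7988     0.8517]
  [   0.3818     0.7599     0.8737     1.5565]
Δx = (I − A)⁻¹ Δd with Δd having +40 in the Sector 1 component and 0 elsewhere.
So Δx_4 = L_41 · (+40), where L_41 = adj(I−A)_41 / det(I−A) = 0.1040 / 0.2724.
Δx_4 = 0.1040 × (+40) / 0.2724 = 4.16 / 0.2724 ≈ 15.27.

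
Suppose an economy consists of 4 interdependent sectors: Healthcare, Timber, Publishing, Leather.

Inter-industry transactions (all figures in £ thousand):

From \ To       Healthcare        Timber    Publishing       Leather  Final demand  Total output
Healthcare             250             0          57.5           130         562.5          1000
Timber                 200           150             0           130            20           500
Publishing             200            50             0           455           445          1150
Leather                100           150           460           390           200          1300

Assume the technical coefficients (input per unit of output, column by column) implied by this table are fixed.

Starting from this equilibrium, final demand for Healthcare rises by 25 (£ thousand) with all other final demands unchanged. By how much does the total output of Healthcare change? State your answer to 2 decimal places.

Δx_H = 37.06

Technical coefficients a_ij = z_ij / X_j:
  a_HH = 250/1000 = 0.25, a_TH = 200/1000 = 0.20, a_PH = 200/1000 = 0.20, a_LH = 100/1000 = 0.10
  a_HT = 0/500 = 0.00, a_TT = 150/500 = 0.30, a_PT = 50/500 = 0.10, a_LT = 150/500 = 0.30
  a_HP = 57.5/1150 = 0.05, a_TP = 0/1150 = 0.00, a_PP = 0/1150 = 0.00, a_LP = 460/1150 = 0.40
  a_HL = 130/1300 = 0.10, a_TL = 130/1300 = 0.10, a_PL = 455/1300 = 0.35, a_LL = 390/1300 = 0.30
I − A =
  [   0.75     0.00    -0.05    -0.10]
  [  -0.20     0.70     0.00    -0.10]
  [  -0.20    -0.10     1.00    -0.35]
  [  -0.10    -0.30    -0.40     0.70]
Compute the cofactors C_ij = (−1)^(i+j)·(3×3 minor ij) of I−A; the adjugate is their transpose:
adj(I−A) = Cᵀ =
  [ 0.35800   0.04275   0.05100   0.08275]
  [ 0.13000   0.39325   0.04550   0.09750]
  [ 0.15250   0.13625   0.33200   0.20725]
  [ 0.19400   0.25250   0.21650   0.51700]
det(I−A) = Σ_j (I−A)_1j·C_1j = (0.75)(0.35800) + (0.00)(0.13000) + (-0.05)(0.15250) + (-0.10)(0.19400) = 0.241475
(I − A)⁻¹ = adj(I−A) / det(I−A) ≈
  [   1.4826     0.1770     0.2112     0.3427]
  [   0.5384     1.6285     0.1884     0.4038]
  [   0.6315     0.5642     1.3749     0.8583]
  [   0.8034     1.0457     0.8966     2.1410]
Δx = (I − A)⁻¹ Δd with Δd having +25 in the Healthcare component and 0 elsewhere.
So Δx_H = L_HH · (+25), where L_HH = adj(I−A)_HH / det(I−A) = 0.35800 / 0.241475.
Δx_H = 0.35800 × (+25) / 0.241475 = 8.95 / 0.241475 ≈ 37.06.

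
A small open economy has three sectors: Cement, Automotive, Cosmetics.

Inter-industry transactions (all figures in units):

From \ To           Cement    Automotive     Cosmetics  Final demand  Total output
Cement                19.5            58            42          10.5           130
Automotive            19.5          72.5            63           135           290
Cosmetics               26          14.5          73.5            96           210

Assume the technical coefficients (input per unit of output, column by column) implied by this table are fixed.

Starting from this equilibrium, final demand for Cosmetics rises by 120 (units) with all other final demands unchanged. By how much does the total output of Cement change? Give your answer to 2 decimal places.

Δx_1 = 74.42

Technical coefficients a_ij = z_ij / X_j:
  a_11 = 19.5/130 = 0.15, a_21 = 19.5/130 = 0.15, a_31 = 26/130 = 0.20
  a_12 = 58/290 = 0.20, a_22 = 72.5/290 = 0.25, a_32 = 14.5/290 = 0.05
  a_13 = 42/210 = 0.20, a_23 = 63/210 = 0.30, a_33 = 73.5/210 = 0.35
I − A =
  [   0.85    -0.20    -0.20]
  [  -0.15     0.75    -0.30]
  [  -0.20    -0.05     0.65]
Cofactors of I−A, C_ij = (−1)^(i+j)·(minor ij) (rows/columns in the sector order above):
  C_11 = (0.75)(0.65) − (-0.30)(-0.05) = 0.4725
  C_12 = −[(-0.15)(0.65) − (-0.30)(-0.20)] = 0.1575
  C_13 = (-0.15)(-0.05) − (0.75)(-0.20) = 0.1575
  C_21 = −[(-0.20)(0.65) − (-0.20)(-0.05)] = 0.1400
  C_22 = (0.85)(0.65) − (-0.20)(-0.20) = 0.5125
  C_23 = −[(0.85)(-0.05) − (-0.20)(-0.20)] = 0.0825
  C_31 = (-0.20)(-0.30) − (-0.20)(0.75) = 0.2100
  C_32 = −[(0.85)(-0.30) − (-0.20)(-0.15)] = 0.2850
  C_33 = (0.85)(0.75) − (-0.20)(-0.15) = 0.6075
det(I−A) = Σ_j (I−A)_1j·C_1j = (0.85)(0.4725) + (-0.20)(0.1575) + (-0.20)(0.1575) = 0.338625
adj(I−A) = Cᵀ =
  [ 0.4725   0.1400   0.2100]
  [ 0.1575   0.5125   0.2850]
  [ 0.1575   0.0825   0.6075]
(I − A)⁻¹ = adj(I−A) / det(I−A) ≈
  [   1.3953     0.4134     0.6202]
  [   0.4651     1.5135     0.8416]
  [   0.4651     0.2436     1.7940]
Δx = (I − A)⁻¹ Δd with Δd having +120 in the Cosmetics component and 0 elsewhere.
So Δx_1 = L_13 · (+120), where L_13 = adj(I−A)_13 / det(I−A) = 0.2100 / 0.338625.
Δx_1 = 0.2100 × (+120) / 0.338625 = 25.20 / 0.338625 ≈ 74.42.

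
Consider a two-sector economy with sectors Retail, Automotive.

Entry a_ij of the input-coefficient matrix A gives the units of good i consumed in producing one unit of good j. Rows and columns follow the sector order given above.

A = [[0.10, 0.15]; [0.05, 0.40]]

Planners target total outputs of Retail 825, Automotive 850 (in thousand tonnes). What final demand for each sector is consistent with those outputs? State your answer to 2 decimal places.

d_1 = 615.00, d_2 = 468.75

I − A =
  [   0.90    -0.15]
  [  -0.05     0.60]
d = (I − A) x:
  d_1 = (+0.90)·825 + (-0.15)·850 = 615.00
  d_2 = (-0.05)·825 + (+0.60)·850 = 468.75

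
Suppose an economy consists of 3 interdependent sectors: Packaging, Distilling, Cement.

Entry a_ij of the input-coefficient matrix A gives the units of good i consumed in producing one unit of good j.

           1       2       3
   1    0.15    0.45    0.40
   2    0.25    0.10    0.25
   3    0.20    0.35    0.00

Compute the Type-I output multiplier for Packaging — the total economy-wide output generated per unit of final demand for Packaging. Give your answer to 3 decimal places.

I − A =
  [   0.85    -0.45    -0.40]
  [  -0.25     0.90    -0.25]
  [  -0.20    -0.35     1.00]
Cofactors of I−A, C_ij = (−1)^(i+j)·(minor ij) (rows/columns in the sector order above):
  C_11 = (0.90)(1.00) − (-0.25)(-0.35) = 0.8125
  C_12 = −[(-0.25)(1.00) − (-0.25)(-0.20)] = 0.3000
  C_13 = (-0.25)(-0.35) − (0.90)(-0.20) = 0.2675
  C_21 = −[(-0.45)(1.00) − (-0.40)(-0.35)] = 0.5900
  C_22 = (0.85)(1.00) − (-0.40)(-0.20) = 0.7700
  C_23 = −[(0.85)(-0.35) − (-0.45)(-0.20)] = 0.3875
  C_31 = (-0.45)(-0.25) − (-0.40)(0.90) = 0.4725
  C_32 = −[(0.85)(-0.25) − (-0.40)(-0.25)] = 0.3125
  C_33 = (0.85)(0.90) − (-0.45)(-0.25) = 0.6525
det(I−A) = Σ_j (I−A)_1j·C_1j = (0.85)(0.8125) + (-0.45)(0.3000) + (-0.40)(0.2675) = 0.448625
adj(I−A) = Cᵀ =
  [ 0.8125   0.5900   0.4725]
  [ 0.3000   0.7700   0.3125]
  [ 0.2675   0.3875   0.6525]
(I − A)⁻¹ = adj(I−A) / det(I−A) ≈
  [   1.8111     1.3151     1.0532]
  [   0.6687     1.7164     0.6966]
  [   0.5963     0.8638     1.4544]
The output multiplier for sector j is the column-j sum of the Leontief inverse (I − A)⁻¹ = adj(I−A) / det(I−A).
Column 1 of adj(I−A): (0.8125, 0.3000, 0.2675); det(I−A) = 0.448625.
m_1 = (0.8125 + 0.3000 + 0.2675) / 0.448625 = 1.38 / 0.448625 ≈ 3.076.

m_1 = 3.076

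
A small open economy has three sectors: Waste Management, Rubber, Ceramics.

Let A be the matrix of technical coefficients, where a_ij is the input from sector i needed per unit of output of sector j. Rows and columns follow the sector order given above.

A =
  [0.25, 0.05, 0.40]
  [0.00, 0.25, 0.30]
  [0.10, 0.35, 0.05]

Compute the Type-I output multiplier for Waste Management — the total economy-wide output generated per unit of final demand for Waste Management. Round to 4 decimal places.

m_W = 1.6799

I − A =
  [   0.75    -0.05    -0.40]
  [   0.00     0.75    -0.30]
  [  -0.10    -0.35     0.95]
Cofactors of I−A, C_ij = (−1)^(i+j)·(minor ij) (rows/columns in the sector order above):
  C_11 = (0.75)(0.95) − (-0.30)(-0.35) = 0.6075
  C_12 = −[(0.00)(0.95) − (-0.30)(-0.10)] = 0.0300
  C_13 = (0.00)(-0.35) − (0.75)(-0.10) = 0.0750
  C_21 = −[(-0.05)(0.95) − (-0.40)(-0.35)] = 0.1875
  C_22 = (0.75)(0.95) − (-0.40)(-0.10) = 0.6725
  C_23 = −[(0.75)(-0.35) − (-0.05)(-0.10)] = 0.2675
  C_31 = (-0.05)(-0.30) − (-0.40)(0.75) = 0.3150
  C_32 = −[(0.75)(-0.30) − (-0.40)(0.00)] = 0.2250
  C_33 = (0.75)(0.75) − (-0.05)(0.00) = 0.5625
det(I−A) = Σ_j (I−A)_1j·C_1j = (0.75)(0.6075) + (-0.05)(0.0300) + (-0.40)(0.0750) = 0.424125
adj(I−A) = Cᵀ =
  [ 0.6075   0.1875   0.3150]
  [ 0.0300   0.6725   0.2250]
  [ 0.0750   0.2675   0.5625]
(I − A)⁻¹ = adj(I−A) / det(I−A) ≈
  [   1.43236     0.44209     0.74271]
  [   0.07073     1.58562     0.53050]
  [   0.17683     0.63071     1.32626]
The output multiplier for sector j is the column-j sum of the Leontief inverse (I − A)⁻¹ = adj(I−A) / det(I−A).
Column W of adj(I−A): (0.6075, 0.0300, 0.0750); det(I−A) = 0.424125.
m_W = (0.6075 + 0.0300 + 0.0750) / 0.424125 = 0.7125 / 0.424125 ≈ 1.6799.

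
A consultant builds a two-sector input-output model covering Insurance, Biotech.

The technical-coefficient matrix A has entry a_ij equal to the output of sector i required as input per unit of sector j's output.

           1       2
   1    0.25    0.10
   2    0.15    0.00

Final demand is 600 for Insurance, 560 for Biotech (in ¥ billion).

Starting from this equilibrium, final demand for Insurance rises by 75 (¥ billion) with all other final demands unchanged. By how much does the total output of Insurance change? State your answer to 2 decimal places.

I − A =
  [   0.75    -0.10]
  [  -0.15     1.00]
det(I−A) = (0.75)(1.00) − (-0.10)(-0.15) = 0.7350
adj(I−A) = [[1.00, 0.10], [0.15, 0.75]]
(I − A)⁻¹ = adj(I−A) / det(I−A) ≈
  [   1.3605     0.1361]
  [   0.2041     1.0204]
Δx = (I − A)⁻¹ Δd with Δd having +75 in the Insurance component and 0 elsewhere.
So Δx_1 = L_11 · (+75), where L_11 = adj(I−A)_11 / det(I−A) = 1.00 / 0.7350.
Δx_1 = 1.00 × (+75) / 0.7350 = 75.00 / 0.7350 ≈ 102.04.

Δx_1 = 102.04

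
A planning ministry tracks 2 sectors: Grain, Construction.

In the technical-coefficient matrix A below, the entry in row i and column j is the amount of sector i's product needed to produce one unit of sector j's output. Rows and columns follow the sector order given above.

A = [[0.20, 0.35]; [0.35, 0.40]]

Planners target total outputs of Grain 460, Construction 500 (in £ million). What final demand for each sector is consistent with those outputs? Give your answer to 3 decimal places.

d_1 = 193.000, d_2 = 139.000

I − A =
  [   0.80    -0.35]
  [  -0.35     0.60]
d = (I − A) x:
  d_1 = (+0.80)·460 + (-0.35)·500 = 193.000
  d_2 = (-0.35)·460 + (+0.60)·500 = 139.000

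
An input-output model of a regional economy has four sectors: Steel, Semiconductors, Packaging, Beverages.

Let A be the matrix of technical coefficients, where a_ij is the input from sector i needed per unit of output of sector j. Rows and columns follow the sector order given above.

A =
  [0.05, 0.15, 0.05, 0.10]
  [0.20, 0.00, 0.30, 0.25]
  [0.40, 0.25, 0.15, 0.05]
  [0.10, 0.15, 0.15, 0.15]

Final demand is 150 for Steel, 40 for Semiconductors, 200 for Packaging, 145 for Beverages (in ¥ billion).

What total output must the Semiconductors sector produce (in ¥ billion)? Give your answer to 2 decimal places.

I − A =
  [   0.95    -0.15    -0.05    -0.10]
  [  -0.20     1.00    -0.30    -0.25]
  [  -0.40    -0.25     0.85    -0.05]
  [  -0.10    -0.15    -0.15     0.85]
Compute the cofactors C_ij = (−1)^(i+j)·(3×3 minor ij) of I−A; the adjugate is their transpose:
adj(I−A) = Cᵀ =
  [ 0.607750   0.134750   0.104000   0.117250]
  [ 0.282750   0.647500   0.287625   0.240625]
  [ 0.380250   0.264250   0.729625   0.165375]
  [ 0.188500   0.176750   0.191750   0.670250]
det(I−A) = Σ_j (I−A)_1j·C_1j = (0.95)(0.607750) + (-0.15)(0.282750) + (-0.05)(0.380250) + (-0.10)(0.188500) = 0.4970875
(I − A)⁻¹ = adj(I−A) / det(I−A) ≈
  [   1.2226     0.2711     0.2092     0.2359]
  [   0.5688     1.3026     0.5786     0.4841]
  [   0.7650     0.5316     1.4678     0.3327]
  [   0.3792     0.3556     0.3857     1.3484]
x = (I − A)⁻¹ d = adj(I−A)·d / det(I−A), with det(I−A) = 0.4970875:
  x_1 = (0.607750·150 + 0.134750·40 + 0.104000·200 + 0.117250·145) / 0.4970875 = 134.35375 / 0.4970875 ≈ 270.28
  x_2 = (0.282750·150 + 0.647500·40 + 0.287625·200 + 0.240625·145) / 0.4970875 = 160.728125 / 0.4970875 ≈ 323.34
  x_3 = (0.380250·150 + 0.264250·40 + 0.729625·200 + 0.165375·145) / 0.4970875 = 237.511875 / 0.4970875 ≈ 477.81
  x_4 = (0.188500·150 + 0.176750·40 + 0.191750·200 + 0.670250·145) / 0.4970875 = 170.88125 / 0.4970875 ≈ 343.76

x_2 = 323.34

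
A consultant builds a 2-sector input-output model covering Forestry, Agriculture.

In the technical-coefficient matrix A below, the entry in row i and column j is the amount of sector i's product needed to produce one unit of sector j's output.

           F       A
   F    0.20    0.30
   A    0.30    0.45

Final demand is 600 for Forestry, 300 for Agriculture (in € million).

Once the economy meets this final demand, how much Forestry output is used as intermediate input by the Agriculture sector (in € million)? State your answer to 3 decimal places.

z_FA = 360.000

I − A =
  [   0.80    -0.30]
  [  -0.30     0.55]
det(I−A) = (0.80)(0.55) − (-0.30)(-0.30) = 0.3500
adj(I−A) = [[0.55, 0.30], [0.30, 0.80]]
(I − A)⁻¹ = adj(I−A) / det(I−A) ≈
  [   1.5714     0.8571]
  [   0.8571     2.2857]
First solve x = (I − A)⁻¹ d = adj(I−A)·d / det(I−A); in particular x_A = (0.30·600 + 0.80·300) / 0.3500 = 420.00 / 0.3500 = 1200.00000.
Intermediate flow from F to A: z_FA = a_FA · x_A = 0.30 × 420.00 / 0.3500 = 126.00 / 0.3500 = 360.000.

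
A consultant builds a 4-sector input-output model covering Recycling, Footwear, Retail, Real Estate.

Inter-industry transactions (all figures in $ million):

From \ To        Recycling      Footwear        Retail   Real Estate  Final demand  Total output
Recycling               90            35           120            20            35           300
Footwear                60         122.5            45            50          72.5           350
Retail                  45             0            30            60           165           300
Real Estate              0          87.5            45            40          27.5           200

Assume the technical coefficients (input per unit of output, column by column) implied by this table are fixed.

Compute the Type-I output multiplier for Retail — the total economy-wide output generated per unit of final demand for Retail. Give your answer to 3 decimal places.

m_3 = 3.922

Technical coefficients a_ij = z_ij / X_j:
  a_11 = 90/300 = 0.30, a_21 = 60/300 = 0.20, a_31 = 45/300 = 0.15, a_41 = 0/300 = 0.00
  a_12 = 35/350 = 0.10, a_22 = 122.5/350 = 0.35, a_32 = 0/350 = 0.00, a_42 = 87.5/350 = 0.25
  a_13 = 120/300 = 0.40, a_23 = 45/300 = 0.15, a_33 = 30/300 = 0.10, a_43 = 45/300 = 0.15
  a_14 = 20/200 = 0.10, a_24 = 50/200 = 0.25, a_34 = 60/200 = 0.30, a_44 = 40/200 = 0.20
I − A =
  [   0.70    -0.10    -0.40    -0.10]
  [  -0.20     0.65    -0.15    -0.25]
  [  -0.15     0.00     0.90    -0.30]
  [   0.00    -0.25    -0.15     0.80]
Compute the cofactors C_ij = (−1)^(i+j)·(3×3 minor ij) of I−A; the adjugate is their transpose:
adj(I−A) = Cᵀ =
  [ 0.371250   0.120000   0.212250   0.163500]
  [ 0.158625   0.422250   0.177250   0.218250]
  [ 0.083625   0.068250   0.299250   0.144000]
  [ 0.065250   0.144750   0.111500   0.350250]
det(I−A) = Σ_j (I−A)_1j·C_1j = (0.70)(0.371250) + (-0.10)(0.158625) + (-0.40)(0.083625) + (-0.10)(0.065250) = 0.2040375
(I − A)⁻¹ = adj(I−A) / det(I−A) ≈
  [   1.8195     0.5881     1.0402     0.8013]
  [   0.7774     2.0695     0.8687     1.0697]
  [   0.4099     0.3345     1.4666     0.7058]
  [   0.3198     0.7094     0.5465     1.7166]
The output multiplier for sector j is the column-j sum of the Leontief inverse (I − A)⁻¹ = adj(I−A) / det(I−A).
Column 3 of adj(I−A): (0.212250, 0.177250, 0.299250, 0.111500); det(I−A) = 0.2040375.
m_3 = (0.212250 + 0.177250 + 0.299250 + 0.111500) / 0.2040375 = 0.80025 / 0.2040375 ≈ 3.922.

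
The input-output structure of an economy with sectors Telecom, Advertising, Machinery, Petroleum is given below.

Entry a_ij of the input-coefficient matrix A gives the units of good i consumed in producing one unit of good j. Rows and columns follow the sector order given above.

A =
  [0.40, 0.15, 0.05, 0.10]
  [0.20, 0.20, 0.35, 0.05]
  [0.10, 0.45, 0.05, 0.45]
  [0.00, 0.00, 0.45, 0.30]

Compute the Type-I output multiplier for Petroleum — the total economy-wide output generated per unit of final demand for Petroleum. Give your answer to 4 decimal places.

m_4 = 6.8720

I − A =
  [   0.60    -0.15    -0.05    -0.10]
  [  -0.20     0.80    -0.35    -0.05]
  [  -0.10    -0.45     0.95    -0.45]
  [   0.00     0.00    -0.45     0.70]
Compute the cofactors C_ij = (−1)^(i+j)·(3×3 minor ij) of I−A; the adjugate is their transpose:
adj(I−A) = Cᵀ =
  [ 0.249625   0.105375   0.104125   0.110125]
  [ 0.119250   0.269500   0.176500   0.149750]
  [ 0.119000   0.199500   0.315000   0.233750]
  [ 0.076500   0.128250   0.202500   0.319250]
det(I−A) = Σ_j (I−A)_1j·C_1j = (0.60)(0.249625) + (-0.15)(0.119250) + (-0.05)(0.119000) + (-0.10)(0.076500) = 0.1182875
(I − A)⁻¹ = adj(I−A) / det(I−A) ≈
  [   2.11032     0.89084     0.88027     0.93099]
  [   1.00814     2.27835     1.49213     1.26598]
  [   1.00602     1.68657     2.66300     1.97612]
  [   0.64673     1.08422     1.71193     2.69893]
The output multiplier for sector j is the column-j sum of the Leontief inverse (I − A)⁻¹ = adj(I−A) / det(I−A).
Column 4 of adj(I−A): (0.110125, 0.149750, 0.233750, 0.319250); det(I−A) = 0.1182875.
m_4 = (0.110125 + 0.149750 + 0.233750 + 0.319250) / 0.1182875 = 0.812875 / 0.1182875 ≈ 6.8720.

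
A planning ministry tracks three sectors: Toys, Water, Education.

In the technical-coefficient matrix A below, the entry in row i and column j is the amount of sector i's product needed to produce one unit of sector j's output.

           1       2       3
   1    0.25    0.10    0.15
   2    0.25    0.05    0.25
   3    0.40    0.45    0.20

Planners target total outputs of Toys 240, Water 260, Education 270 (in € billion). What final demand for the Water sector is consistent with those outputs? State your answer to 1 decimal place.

d_2 = 119.5

I − A =
  [   0.75    -0.10    -0.15]
  [  -0.25     0.95    -0.25]
  [  -0.40    -0.45     0.80]
d = (I − A) x:
  d_1 = (+0.75)·240 + (-0.10)·260 + (-0.15)·270 = 113.5
  d_2 = (-0.25)·240 + (+0.95)·260 + (-0.25)·270 = 119.5
  d_3 = (-0.40)·240 + (-0.45)·260 + (+0.80)·270 = 3.0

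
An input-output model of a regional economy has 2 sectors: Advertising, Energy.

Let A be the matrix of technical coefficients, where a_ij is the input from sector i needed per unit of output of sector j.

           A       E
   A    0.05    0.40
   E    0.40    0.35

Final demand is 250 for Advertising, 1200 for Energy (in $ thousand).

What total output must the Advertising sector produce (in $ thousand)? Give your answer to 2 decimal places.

x_A = 1404.37

I − A =
  [   0.95    -0.40]
  [  -0.40     0.65]
det(I−A) = (0.95)(0.65) − (-0.40)(-0.40) = 0.4575
adj(I−A) = [[0.65, 0.40], [0.40, 0.95]]
(I − A)⁻¹ = adj(I−A) / det(I−A) ≈
  [   1.4208     0.8743]
  [   0.8743     2.0765]
x = (I − A)⁻¹ d = adj(I−A)·d / det(I−A), with det(I−A) = 0.4575:
  x_A = (0.65·250 + 0.40·1200) / 0.4575 = 642.50 / 0.4575 ≈ 1404.37
  x_E = (0.40·250 + 0.95·1200) / 0.4575 = 1240.00 / 0.4575 ≈ 2710.38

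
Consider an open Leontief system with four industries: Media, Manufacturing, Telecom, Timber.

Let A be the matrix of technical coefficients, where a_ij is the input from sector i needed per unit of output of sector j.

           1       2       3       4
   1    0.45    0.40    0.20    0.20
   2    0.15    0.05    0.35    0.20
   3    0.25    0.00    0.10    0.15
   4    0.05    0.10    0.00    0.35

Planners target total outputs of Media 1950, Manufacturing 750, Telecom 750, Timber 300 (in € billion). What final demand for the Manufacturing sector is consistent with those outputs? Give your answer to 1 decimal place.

I − A =
  [   0.55    -0.40    -0.20    -0.20]
  [  -0.15     0.95    -0.35    -0.20]
  [  -0.25     0.00     0.90    -0.15]
  [  -0.05    -0.10     0.00     0.65]
d = (I − A) x:
  d_1 = (+0.55)·1950 + (-0.40)·750 + (-0.20)·750 + (-0.20)·300 = 562.5
  d_2 = (-0.15)·1950 + (+0.95)·750 + (-0.35)·750 + (-0.20)·300 = 97.5
  d_3 = (-0.25)·1950 + (+0.00)·750 + (+0.90)·750 + (-0.15)·300 = 142.5
  d_4 = (-0.05)·1950 + (-0.10)·750 + (+0.00)·750 + (+0.65)·300 = 22.5

d_2 = 97.5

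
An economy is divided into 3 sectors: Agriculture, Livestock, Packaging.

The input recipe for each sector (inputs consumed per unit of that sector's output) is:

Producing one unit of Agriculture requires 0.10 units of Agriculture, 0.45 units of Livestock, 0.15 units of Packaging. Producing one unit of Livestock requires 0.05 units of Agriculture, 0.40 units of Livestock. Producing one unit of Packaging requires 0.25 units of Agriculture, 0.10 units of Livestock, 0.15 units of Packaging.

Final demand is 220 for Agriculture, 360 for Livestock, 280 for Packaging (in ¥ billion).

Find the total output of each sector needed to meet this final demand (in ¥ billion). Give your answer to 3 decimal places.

I − A =
  [   0.90    -0.05    -0.25]
  [  -0.45     0.60    -0.10]
  [  -0.15     0.00     0.85]
Cofactors of I−A, C_ij = (−1)^(i+j)·(minor ij) (rows/columns in the sector order above):
  C_11 = (0.60)(0.85) − (-0.10)(0.00) = 0.5100
  C_12 = −[(-0.45)(0.85) − (-0.10)(-0.15)] = 0.3975
  C_13 = (-0.45)(0.00) − (0.60)(-0.15) = 0.0900
  C_21 = −[(-0.05)(0.85) − (-0.25)(0.00)] = 0.0425
  C_22 = (0.90)(0.85) − (-0.25)(-0.15) = 0.7275
  C_23 = −[(0.90)(0.00) − (-0.05)(-0.15)] = 0.0075
  C_31 = (-0.05)(-0.10) − (-0.25)(0.60) = 0.1550
  C_32 = −[(0.90)(-0.10) − (-0.25)(-0.45)] = 0.2025
  C_33 = (0.90)(0.60) − (-0.05)(-0.45) = 0.5175
det(I−A) = Σ_j (I−A)_1j·C_1j = (0.90)(0.5100) + (-0.05)(0.3975) + (-0.25)(0.0900) = 0.416625
adj(I−A) = Cᵀ =
  [ 0.5100   0.0425   0.1550]
  [ 0.3975   0.7275   0.2025]
  [ 0.0900   0.0075   0.5175]
(I − A)⁻¹ = adj(I−A) / det(I−A) ≈
  [   1.2241     0.1020     0.3720]
  [   0.9541     1.7462     0.4860]
  [   0.2160     0.0180     1.2421]
x = (I − A)⁻¹ d = adj(I−A)·d / det(I−A), with det(I−A) = 0.416625:
  x_A = (0.5100·220 + 0.0425·360 + 0.1550·280) / 0.416625 = 170.90 / 0.416625 ≈ 410.201
  x_L = (0.3975·220 + 0.7275·360 + 0.2025·280) / 0.416625 = 406.05 / 0.416625 ≈ 974.617
  x_P = (0.0900·220 + 0.0075·360 + 0.5175·280) / 0.416625 = 167.40 / 0.416625 ≈ 401.800

x_A = 410.201, x_L = 974.617, x_P = 401.800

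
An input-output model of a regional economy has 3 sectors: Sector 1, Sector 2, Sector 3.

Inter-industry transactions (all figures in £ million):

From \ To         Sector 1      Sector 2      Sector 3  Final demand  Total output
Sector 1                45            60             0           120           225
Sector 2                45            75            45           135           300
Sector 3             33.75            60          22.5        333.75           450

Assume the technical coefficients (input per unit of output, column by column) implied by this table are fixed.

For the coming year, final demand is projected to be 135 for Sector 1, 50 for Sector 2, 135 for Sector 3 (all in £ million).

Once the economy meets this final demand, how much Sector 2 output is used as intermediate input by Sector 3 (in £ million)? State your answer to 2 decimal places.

z_23 = 20.60

Technical coefficients a_ij = z_ij / X_j:
  a_11 = 45/225 = 0.20, a_21 = 45/225 = 0.20, a_31 = 33.75/225 = 0.15
  a_12 = 60/300 = 0.20, a_22 = 75/300 = 0.25, a_32 = 60/300 = 0.20
  a_13 = 0/450 = 0.00, a_23 = 45/450 = 0.10, a_33 = 22.5/450 = 0.05
I − A =
  [   0.80    -0.20     0.00]
  [  -0.20     0.75    -0.10]
  [  -0.15    -0.20     0.95]
Cofactors of I−A, C_ij = (−1)^(i+j)·(minor ij) (rows/columns in the sector order above):
  C_11 = (0.75)(0.95) − (-0.10)(-0.20) = 0.6925
  C_12 = −[(-0.20)(0.95) − (-0.10)(-0.15)] = 0.2050
  C_13 = (-0.20)(-0.20) − (0.75)(-0.15) = 0.1525
  C_21 = −[(-0.20)(0.95) − (0.00)(-0.20)] = 0.1900
  C_22 = (0.80)(0.95) − (0.00)(-0.15) = 0.7600
  C_23 = −[(0.80)(-0.20) − (-0.20)(-0.15)] = 0.1900
  C_31 = (-0.20)(-0.10) − (0.00)(0.75) = 0.0200
  C_32 = −[(0.80)(-0.10) − (0.00)(-0.20)] = 0.0800
  C_33 = (0.80)(0.75) − (-0.20)(-0.20) = 0.5600
det(I−A) = Σ_j (I−A)_1j·C_1j = (0.80)(0.6925) + (-0.20)(0.2050) + (0.00)(0.1525) = 0.5130
adj(I−A) = Cᵀ =
  [ 0.6925   0.1900   0.0200]
  [ 0.2050   0.7600   0.0800]
  [ 0.1525   0.1900   0.5600]
(I − A)⁻¹ = adj(I−A) / det(I−A) ≈
  [   1.3499     0.3704     0.0390]
  [   0.3996     1.4815     0.1559]
  [   0.2973     0.3704     1.0916]
First solve x = (I − A)⁻¹ d = adj(I−A)·d / det(I−A); in particular x_3 = (0.1525·135 + 0.1900·50 + 0.5600·135) / 0.5130 = 105.6875 / 0.5130 ≈ 206.0185.
Intermediate flow from 2 to 3: z_23 = a_23 · x_3 = 0.10 × 105.6875 / 0.5130 = 10.56875 / 0.5130 ≈ 20.60.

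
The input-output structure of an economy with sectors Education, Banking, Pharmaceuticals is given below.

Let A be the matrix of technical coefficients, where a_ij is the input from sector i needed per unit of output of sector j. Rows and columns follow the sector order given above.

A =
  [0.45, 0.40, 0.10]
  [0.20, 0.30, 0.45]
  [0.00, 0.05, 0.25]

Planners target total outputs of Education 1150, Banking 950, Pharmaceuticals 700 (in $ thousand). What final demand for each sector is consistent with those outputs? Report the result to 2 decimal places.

I − A =
  [   0.55    -0.40    -0.10]
  [  -0.20     0.70    -0.45]
  [   0.00    -0.05     0.75]
d = (I − A) x:
  d_E = (+0.55)·1150 + (-0.40)·950 + (-0.10)·700 = 182.50
  d_B = (-0.20)·1150 + (+0.70)·950 + (-0.45)·700 = 120.00
  d_P = (+0.00)·1150 + (-0.05)·950 + (+0.75)·700 = 477.50

d_E = 182.50, d_B = 120.00, d_P = 477.50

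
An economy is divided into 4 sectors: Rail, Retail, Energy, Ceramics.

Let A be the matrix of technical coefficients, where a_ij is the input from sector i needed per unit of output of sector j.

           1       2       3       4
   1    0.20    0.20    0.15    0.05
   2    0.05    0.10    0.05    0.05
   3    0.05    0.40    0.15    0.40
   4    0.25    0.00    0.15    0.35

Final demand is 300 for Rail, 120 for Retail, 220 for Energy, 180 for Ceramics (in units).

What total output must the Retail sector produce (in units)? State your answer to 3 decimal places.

I − A =
  [   0.80    -0.20    -0.15    -0.05]
  [  -0.05     0.90    -0.05    -0.05]
  [  -0.05    -0.40     0.85    -0.40]
  [  -0.25     0.00    -0.15     0.65]
Compute the cofactors C_ij = (−1)^(i+j)·(3×3 minor ij) of I−A; the adjugate is their transpose:
adj(I−A) = Cᵀ =
  [ 0.427250   0.140500   0.102500   0.106750]
  [ 0.042250   0.363125   0.038500   0.054875]
  [ 0.137250   0.229500   0.447750   0.303750]
  [ 0.196000   0.107000   0.142750   0.577250]
det(I−A) = Σ_j (I−A)_1j·C_1j = (0.80)(0.427250) + (-0.20)(0.042250) + (-0.15)(0.137250) + (-0.05)(0.196000) = 0.3029625
(I − A)⁻¹ = adj(I−A) / det(I−A) ≈
  [   1.4102     0.4638     0.3383     0.3524]
  [   0.1395     1.1986     0.1271     0.1811]
  [   0.4530     0.7575     1.4779     1.0026]
  [   0.6469     0.3532     0.4712     1.9054]
x = (I − A)⁻¹ d = adj(I−A)·d / det(I−A), with det(I−A) = 0.3029625:
  x_1 = (0.427250·300 + 0.140500·120 + 0.102500·220 + 0.106750·180) / 0.3029625 = 186.80 / 0.3029625 ≈ 616.578
  x_2 = (0.042250·300 + 0.363125·120 + 0.038500·220 + 0.054875·180) / 0.3029625 = 74.5975 / 0.3029625 ≈ 246.227
  x_3 = (0.137250·300 + 0.229500·120 + 0.447750·220 + 0.303750·180) / 0.3029625 = 221.895 / 0.3029625 ≈ 732.417
  x_4 = (0.196000·300 + 0.107000·120 + 0.142750·220 + 0.577250·180) / 0.3029625 = 206.95 / 0.3029625 ≈ 683.088

x_2 = 246.227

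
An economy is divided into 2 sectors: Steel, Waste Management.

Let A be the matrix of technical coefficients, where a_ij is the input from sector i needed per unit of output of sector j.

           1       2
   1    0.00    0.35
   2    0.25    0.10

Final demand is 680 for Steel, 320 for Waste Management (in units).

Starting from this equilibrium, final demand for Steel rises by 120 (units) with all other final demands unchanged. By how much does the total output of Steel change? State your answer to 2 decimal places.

I − A =
  [   1.00    -0.35]
  [  -0.25     0.90]
det(I−A) = (1.00)(0.90) − (-0.35)(-0.25) = 0.8125
adj(I−A) = [[0.90, 0.35], [0.25, 1.00]]
(I − A)⁻¹ = adj(I−A) / det(I−A) ≈
  [   1.1077     0.4308]
  [   0.3077     1.2308]
Δx = (I − A)⁻¹ Δd with Δd having +120 in the Steel component and 0 elsewhere.
So Δx_1 = L_11 · (+120), where L_11 = adj(I−A)_11 / det(I−A) = 0.90 / 0.8125.
Δx_1 = 0.90 × (+120) / 0.8125 = 108.00 / 0.8125 ≈ 132.92.

Δx_1 = 132.92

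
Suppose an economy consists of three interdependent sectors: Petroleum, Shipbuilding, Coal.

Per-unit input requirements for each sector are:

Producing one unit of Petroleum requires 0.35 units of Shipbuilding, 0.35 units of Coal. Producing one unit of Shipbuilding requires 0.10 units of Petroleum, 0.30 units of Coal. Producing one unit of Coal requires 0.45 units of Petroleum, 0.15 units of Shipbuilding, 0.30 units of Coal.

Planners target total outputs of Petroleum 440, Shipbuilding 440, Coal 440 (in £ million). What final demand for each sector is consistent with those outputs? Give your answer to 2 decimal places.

d_P = 198.00, d_S = 220.00, d_C = 22.00

I − A =
  [   1.00    -0.10    -0.45]
  [  -0.35     1.00    -0.15]
  [  -0.35    -0.30     0.70]
d = (I − A) x:
  d_P = (+1.00)·440 + (-0.10)·440 + (-0.45)·440 = 198.00
  d_S = (-0.35)·440 + (+1.00)·440 + (-0.15)·440 = 220.00
  d_C = (-0.35)·440 + (-0.30)·440 + (+0.70)·440 = 22.00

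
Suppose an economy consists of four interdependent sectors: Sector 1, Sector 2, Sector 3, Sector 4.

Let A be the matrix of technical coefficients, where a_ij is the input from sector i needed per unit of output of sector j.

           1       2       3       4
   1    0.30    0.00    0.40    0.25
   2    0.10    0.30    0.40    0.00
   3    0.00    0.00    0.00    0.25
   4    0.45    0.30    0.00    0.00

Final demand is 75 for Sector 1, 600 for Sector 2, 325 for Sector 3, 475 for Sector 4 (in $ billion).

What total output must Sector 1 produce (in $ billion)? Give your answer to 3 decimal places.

x_1 = 948.672

I − A =
  [   0.70     0.00    -0.40    -0.25]
  [  -0.10     0.70    -0.40     0.00]
  [   0.00     0.00     1.00    -0.25]
  [  -0.45    -0.30     0.00     1.00]
Compute the cofactors C_ij = (−1)^(i+j)·(3×3 minor ij) of I−A; the adjugate is their transpose:
adj(I−A) = Cᵀ =
  [ 0.67000   0.10500   0.31000   0.24500]
  [ 0.14500   0.54250   0.27500   0.10500]
  [ 0.08625   0.05250   0.40375   0.12250]
  [ 0.34500   0.21000   0.22200   0.49000]
det(I−A) = Σ_j (I−A)_1j·C_1j = (0.70)(0.67000) + (0.00)(0.14500) + (-0.40)(0.08625) + (-0.25)(0.34500) = 0.34825
(I − A)⁻¹ = adj(I−A) / det(I−A) ≈
  [   1.9239     0.3015     0.8902     0.7035]
  [   0.4164     1.5578     0.7897     0.3015]
  [   0.2477     0.1508     1.1594     0.3518]
  [   0.9907     0.6030     0.6375     1.4070]
x = (I − A)⁻¹ d = adj(I−A)·d / det(I−A), with det(I−A) = 0.34825:
  x_1 = (0.67000·75 + 0.10500·600 + 0.31000·325 + 0.24500·475) / 0.34825 = 330.375 / 0.34825 ≈ 948.672
  x_2 = (0.14500·75 + 0.54250·600 + 0.27500·325 + 0.10500·475) / 0.34825 = 475.625 / 0.34825 ≈ 1365.757
  x_3 = (0.08625·75 + 0.05250·600 + 0.40375·325 + 0.12250·475) / 0.34825 = 227.375 / 0.34825 ≈ 652.907
  x_4 = (0.34500·75 + 0.21000·600 + 0.22200·325 + 0.49000·475) / 0.34825 = 456.775 / 0.34825 ≈ 1311.630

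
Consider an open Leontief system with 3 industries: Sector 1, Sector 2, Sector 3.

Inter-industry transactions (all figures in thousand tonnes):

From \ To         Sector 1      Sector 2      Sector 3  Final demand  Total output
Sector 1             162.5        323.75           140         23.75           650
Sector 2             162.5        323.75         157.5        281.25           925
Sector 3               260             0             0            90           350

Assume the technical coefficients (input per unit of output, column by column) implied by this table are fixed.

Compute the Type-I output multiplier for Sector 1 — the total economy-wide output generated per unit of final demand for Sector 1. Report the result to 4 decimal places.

m_1 = 5.7511

Technical coefficients a_ij = z_ij / X_j:
  a_11 = 162.5/650 = 0.25, a_21 = 162.5/650 = 0.25, a_31 = 260/650 = 0.40
  a_12 = 323.75/925 = 0.35, a_22 = 323.75/925 = 0.35, a_32 = 0/925 = 0.00
  a_13 = 140/350 = 0.40, a_23 = 157.5/350 = 0.45, a_33 = 0/350 = 0.00
I − A =
  [   0.75    -0.35    -0.40]
  [  -0.25     0.65    -0.45]
  [  -0.40     0.00     1.00]
Cofactors of I−A, C_ij = (−1)^(i+j)·(minor ij) (rows/columns in the sector order above):
  C_11 = (0.65)(1.00) − (-0.45)(0.00) = 0.6500
  C_12 = −[(-0.25)(1.00) − (-0.45)(-0.40)] = 0.4300
  C_13 = (-0.25)(0.00) − (0.65)(-0.40) = 0.2600
  C_21 = −[(-0.35)(1.00) − (-0.40)(0.00)] = 0.3500
  C_22 = (0.75)(1.00) − (-0.40)(-0.40) = 0.5900
  C_23 = −[(0.75)(0.00) − (-0.35)(-0.40)] = 0.1400
  C_31 = (-0.35)(-0.45) − (-0.40)(0.65) = 0.4175
  C_32 = −[(0.75)(-0.45) − (-0.40)(-0.25)] = 0.4375
  C_33 = (0.75)(0.65) − (-0.35)(-0.25) = 0.4000
det(I−A) = Σ_j (I−A)_1j·C_1j = (0.75)(0.6500) + (-0.35)(0.4300) + (-0.40)(0.2600) = 0.2330
adj(I−A) = Cᵀ =
  [ 0.6500   0.3500   0.4175]
  [ 0.4300   0.5900   0.4375]
  [ 0.2600   0.1400   0.4000]
(I − A)⁻¹ = adj(I−A) / det(I−A) ≈
  [   2.78970     1.50215     1.79185]
  [   1.84549     2.53219     1.87768]
  [   1.11588     0.60086     1.71674]
The output multiplier for sector j is the column-j sum of the Leontief inverse (I − A)⁻¹ = adj(I−A) / det(I−A).
Column 1 of adj(I−A): (0.6500, 0.4300, 0.2600); det(I−A) = 0.2330.
m_1 = (0.6500 + 0.4300 + 0.2600) / 0.2330 = 1.34 / 0.2330 ≈ 5.7511.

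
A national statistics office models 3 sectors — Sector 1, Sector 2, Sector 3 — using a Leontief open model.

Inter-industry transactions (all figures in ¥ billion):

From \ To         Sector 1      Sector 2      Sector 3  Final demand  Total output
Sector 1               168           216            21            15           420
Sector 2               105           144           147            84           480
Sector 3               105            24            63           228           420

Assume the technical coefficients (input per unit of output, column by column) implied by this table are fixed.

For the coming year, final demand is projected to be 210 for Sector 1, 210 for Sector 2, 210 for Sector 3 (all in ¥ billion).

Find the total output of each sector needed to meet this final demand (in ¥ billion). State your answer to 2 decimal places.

Technical coefficients a_ij = z_ij / X_j:
  a_11 = 168/420 = 0.40, a_21 = 105/420 = 0.25, a_31 = 105/420 = 0.25
  a_12 = 216/480 = 0.45, a_22 = 144/480 = 0.30, a_32 = 24/480 = 0.05
  a_13 = 21/420 = 0.05, a_23 = 147/420 = 0.35, a_33 = 63/420 = 0.15
I − A =
  [   0.60    -0.45    -0.05]
  [  -0.25     0.70    -0.35]
  [  -0.25    -0.05     0.85]
Cofactors of I−A, C_ij = (−1)^(i+j)·(minor ij) (rows/columns in the sector order above):
  C_11 = (0.70)(0.85) − (-0.35)(-0.05) = 0.5775
  C_12 = −[(-0.25)(0.85) − (-0.35)(-0.25)] = 0.3000
  C_13 = (-0.25)(-0.05) − (0.70)(-0.25) = 0.1875
  C_21 = −[(-0.45)(0.85) − (-0.05)(-0.05)] = 0.3850
  C_22 = (0.60)(0.85) − (-0.05)(-0.25) = 0.4975
  C_23 = −[(0.60)(-0.05) − (-0.45)(-0.25)] = 0.1425
  C_31 = (-0.45)(-0.35) − (-0.05)(0.70) = 0.1925
  C_32 = −[(0.60)(-0.35) − (-0.05)(-0.25)] = 0.2225
  C_33 = (0.60)(0.70) − (-0.45)(-0.25) = 0.3075
det(I−A) = Σ_j (I−A)_1j·C_1j = (0.60)(0.5775) + (-0.45)(0.3000) + (-0.05)(0.1875) = 0.202125
adj(I−A) = Cᵀ =
  [ 0.5775   0.3850   0.1925]
  [ 0.3000   0.4975   0.2225]
  [ 0.1875   0.1425   0.3075]
(I − A)⁻¹ = adj(I−A) / det(I−A) ≈
  [   2.8571     1.9048     0.9524]
  [   1.4842     2.4613     1.1008]
  [   0.9276     0.7050     1.5213]
x = (I − A)⁻¹ d = adj(I−A)·d / det(I−A), with det(I−A) = 0.202125:
  x_1 = (0.5775·210 + 0.3850·210 + 0.1925·210) / 0.202125 = 242.55 / 0.202125 = 1200.00
  x_2 = (0.3000·210 + 0.4975·210 + 0.2225·210) / 0.202125 = 214.20 / 0.202125 ≈ 1059.74
  x_3 = (0.1875·210 + 0.1425·210 + 0.3075·210) / 0.202125 = 133.875 / 0.202125 ≈ 662.34

x_1 = 1200.00, x_2 = 1059.74, x_3 = 662.34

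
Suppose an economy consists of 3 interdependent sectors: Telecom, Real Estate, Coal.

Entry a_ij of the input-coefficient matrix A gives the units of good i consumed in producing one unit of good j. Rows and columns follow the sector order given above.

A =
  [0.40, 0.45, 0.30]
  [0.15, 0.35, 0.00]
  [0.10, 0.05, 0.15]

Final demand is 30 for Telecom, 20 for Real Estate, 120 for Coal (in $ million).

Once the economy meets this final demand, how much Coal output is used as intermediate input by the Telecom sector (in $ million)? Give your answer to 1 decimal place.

I − A =
  [   0.60    -0.45    -0.30]
  [  -0.15     0.65     0.00]
  [  -0.10    -0.05     0.85]
Cofactors of I−A, C_ij = (−1)^(i+j)·(minor ij) (rows/columns in the sector order above):
  C_11 = (0.65)(0.85) − (0.00)(-0.05) = 0.5525
  C_12 = −[(-0.15)(0.85) − (0.00)(-0.10)] = 0.1275
  C_13 = (-0.15)(-0.05) − (0.65)(-0.10) = 0.0725
  C_21 = −[(-0.45)(0.85) − (-0.30)(-0.05)] = 0.3975
  C_22 = (0.60)(0.85) − (-0.30)(-0.10) = 0.4800
  C_23 = −[(0.60)(-0.05) − (-0.45)(-0.10)] = 0.0750
  C_31 = (-0.45)(0.00) − (-0.30)(0.65) = 0.1950
  C_32 = −[(0.60)(0.00) − (-0.30)(-0.15)] = 0.0450
  C_33 = (0.60)(0.65) − (-0.45)(-0.15) = 0.3225
det(I−A) = Σ_j (I−A)_1j·C_1j = (0.60)(0.5525) + (-0.45)(0.1275) + (-0.30)(0.0725) = 0.252375
adj(I−A) = Cᵀ =
  [ 0.5525   0.3975   0.1950]
  [ 0.1275   0.4800   0.0450]
  [ 0.0725   0.0750   0.3225]
(I − A)⁻¹ = adj(I−A) / det(I−A) ≈
  [   2.1892     1.5750     0.7727]
  [   0.5052     1.9019     0.1783]
  [   0.2873     0.2972     1.2779]
First solve x = (I − A)⁻¹ d = adj(I−A)·d / det(I−A); in particular x_T = (0.5525·30 + 0.3975·20 + 0.1950·120) / 0.252375 = 47.925 / 0.252375 ≈ 189.896.
Intermediate flow from C to T: z_CT = a_CT · x_T = 0.10 × 47.925 / 0.252375 = 4.7925 / 0.252375 ≈ 19.0.

z_CT = 19.0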